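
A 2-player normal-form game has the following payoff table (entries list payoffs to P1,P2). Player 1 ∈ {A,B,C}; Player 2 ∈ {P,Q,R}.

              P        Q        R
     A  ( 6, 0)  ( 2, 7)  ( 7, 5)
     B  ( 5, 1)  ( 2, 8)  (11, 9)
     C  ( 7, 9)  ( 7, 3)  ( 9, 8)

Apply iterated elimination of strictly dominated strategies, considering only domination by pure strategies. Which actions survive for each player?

IESDS → P1:{B,C} P2:{P,R}

P1 drop A (C beats it: P:7>6 Q:7>2 R:9>7)
P2 drop Q (R beats it: B:9>8 C:8>3)
P1→{B,C} P2→{P,R}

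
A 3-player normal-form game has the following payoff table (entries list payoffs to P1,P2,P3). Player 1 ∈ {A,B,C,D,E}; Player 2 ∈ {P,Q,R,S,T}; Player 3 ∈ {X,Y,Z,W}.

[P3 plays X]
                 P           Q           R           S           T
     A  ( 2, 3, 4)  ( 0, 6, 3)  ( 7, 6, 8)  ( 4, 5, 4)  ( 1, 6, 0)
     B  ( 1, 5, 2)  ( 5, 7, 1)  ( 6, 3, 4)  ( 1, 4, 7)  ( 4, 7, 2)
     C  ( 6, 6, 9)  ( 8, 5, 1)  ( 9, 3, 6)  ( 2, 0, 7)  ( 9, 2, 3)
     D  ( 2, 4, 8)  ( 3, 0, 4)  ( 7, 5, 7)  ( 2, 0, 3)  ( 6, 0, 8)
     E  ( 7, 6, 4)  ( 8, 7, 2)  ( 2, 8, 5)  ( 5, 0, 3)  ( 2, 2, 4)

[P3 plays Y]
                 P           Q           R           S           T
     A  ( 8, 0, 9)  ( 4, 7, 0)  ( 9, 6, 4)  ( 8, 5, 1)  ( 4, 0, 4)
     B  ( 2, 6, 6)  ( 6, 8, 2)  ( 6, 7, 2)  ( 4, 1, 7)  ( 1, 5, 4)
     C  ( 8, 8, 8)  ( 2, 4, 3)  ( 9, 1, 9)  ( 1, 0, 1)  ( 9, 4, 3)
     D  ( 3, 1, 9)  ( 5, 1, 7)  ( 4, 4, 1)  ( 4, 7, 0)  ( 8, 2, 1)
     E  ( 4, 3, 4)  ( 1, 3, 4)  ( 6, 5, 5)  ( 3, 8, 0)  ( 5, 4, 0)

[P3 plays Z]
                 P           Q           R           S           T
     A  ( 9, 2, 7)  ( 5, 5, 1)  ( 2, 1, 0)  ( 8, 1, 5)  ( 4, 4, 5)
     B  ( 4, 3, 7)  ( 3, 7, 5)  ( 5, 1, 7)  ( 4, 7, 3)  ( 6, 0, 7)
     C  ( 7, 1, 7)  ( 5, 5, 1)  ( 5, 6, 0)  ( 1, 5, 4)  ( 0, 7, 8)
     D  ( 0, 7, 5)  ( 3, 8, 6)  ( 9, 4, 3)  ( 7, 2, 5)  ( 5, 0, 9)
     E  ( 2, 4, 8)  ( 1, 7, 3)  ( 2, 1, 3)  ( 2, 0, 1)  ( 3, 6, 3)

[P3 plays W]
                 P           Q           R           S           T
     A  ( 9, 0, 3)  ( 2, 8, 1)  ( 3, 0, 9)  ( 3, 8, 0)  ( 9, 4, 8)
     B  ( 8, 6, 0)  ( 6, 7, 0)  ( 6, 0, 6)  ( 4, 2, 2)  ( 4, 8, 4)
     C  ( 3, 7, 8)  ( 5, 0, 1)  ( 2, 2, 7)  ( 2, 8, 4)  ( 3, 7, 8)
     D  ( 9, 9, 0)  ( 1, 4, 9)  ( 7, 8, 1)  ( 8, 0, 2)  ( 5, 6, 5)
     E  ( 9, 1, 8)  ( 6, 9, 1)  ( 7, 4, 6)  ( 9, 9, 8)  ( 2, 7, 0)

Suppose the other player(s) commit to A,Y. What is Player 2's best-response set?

BR_2 = {Q}

u_2(P vs A,Y) = 0
u_2(Q vs A,Y) = 7
u_2(R vs A,Y) = 6
u_2(S vs A,Y) = 5
u_2(T vs A,Y) = 0
max payoff 7 at {Q}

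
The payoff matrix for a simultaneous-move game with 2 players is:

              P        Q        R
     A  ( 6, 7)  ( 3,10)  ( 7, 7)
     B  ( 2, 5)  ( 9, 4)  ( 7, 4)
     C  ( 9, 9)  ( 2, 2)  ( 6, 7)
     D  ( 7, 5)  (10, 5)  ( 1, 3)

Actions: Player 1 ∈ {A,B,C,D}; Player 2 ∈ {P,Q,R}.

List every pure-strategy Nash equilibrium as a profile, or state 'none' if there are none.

(A,P): not NE [P1→C gives 9>6; P2→Q gives 10>7]
(A,Q): not NE [P1→D gives 10>3]
(A,R): not NE [P2→Q gives 10>7]
(B,P): not NE [P1→C gives 9>2]
(B,Q): not NE [P1→D gives 10>9; P2→P gives 5>4]
(B,R): not NE [P2→P gives 5>4]
(C,P): NE
(C,Q): not NE [P1→D gives 10>2; P2→P gives 9>2]
(C,R): not NE [P1→B gives 7>6; P2→P gives 9>7]
(D,P): not NE [P1→C gives 9>7]
(D,Q): NE
(D,R): not NE [P1→B gives 7>1; P2→Q gives 5>3]

Nash profiles: (C,P), (D,Q)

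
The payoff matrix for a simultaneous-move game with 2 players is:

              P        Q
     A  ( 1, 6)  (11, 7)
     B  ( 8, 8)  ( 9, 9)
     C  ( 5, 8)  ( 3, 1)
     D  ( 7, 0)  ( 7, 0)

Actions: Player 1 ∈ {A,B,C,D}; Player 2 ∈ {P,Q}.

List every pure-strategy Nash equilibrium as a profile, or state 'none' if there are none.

Nash profiles: (A,Q)

(A,P): not NE [P1→B gives 8>1; P2→Q gives 7>6]
(A,Q): NE
(B,P): not NE [P2→Q gives 9>8]
(B,Q): not NE [P1→A gives 11>9]
(C,P): not NE [P1→B gives 8>5]
(C,Q): not NE [P1→A gives 11>3; P2→P gives 8>1]
(D,P): not NE [P1→B gives 8>7]
(D,Q): not NE [P1→A gives 11>7]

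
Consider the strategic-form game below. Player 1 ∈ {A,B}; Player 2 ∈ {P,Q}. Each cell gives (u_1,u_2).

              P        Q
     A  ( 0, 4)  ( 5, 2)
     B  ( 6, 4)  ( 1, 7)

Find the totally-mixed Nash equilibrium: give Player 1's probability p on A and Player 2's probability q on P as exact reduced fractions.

P1 indiff ⇒ q·0+(1-q)·5 = q·6+(1-q)·1 ⇒ q(-6) = (1-q)(-4) ⇒ q = 2/5
P2 indiff ⇒ p·4+(1-p)·4 = p·2+(1-p)·7 ⇒ p(2) = (1-p)(3) ⇒ p = 3/5

(p,q) = (3/5, 2/5)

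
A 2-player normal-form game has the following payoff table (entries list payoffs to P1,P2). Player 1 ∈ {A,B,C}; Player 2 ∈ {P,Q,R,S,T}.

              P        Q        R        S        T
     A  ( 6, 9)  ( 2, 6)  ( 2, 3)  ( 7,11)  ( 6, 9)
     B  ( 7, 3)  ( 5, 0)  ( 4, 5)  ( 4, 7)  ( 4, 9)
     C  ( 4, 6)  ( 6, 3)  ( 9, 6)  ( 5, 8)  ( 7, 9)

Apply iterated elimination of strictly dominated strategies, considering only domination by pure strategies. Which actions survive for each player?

P2 drop P (S beats it: A:11>9 B:7>3 C:8>6)
P1 drop B (C beats it: Q:6>5 R:9>4 S:5>4 T:7>4)
P2 drop Q (S beats it: A:11>6 C:8>3)
P2 drop R (S beats it: A:11>3 C:8>6)
P1→{A,C} P2→{S,T}

Remaining: P1:{A,C} P2:{S,T}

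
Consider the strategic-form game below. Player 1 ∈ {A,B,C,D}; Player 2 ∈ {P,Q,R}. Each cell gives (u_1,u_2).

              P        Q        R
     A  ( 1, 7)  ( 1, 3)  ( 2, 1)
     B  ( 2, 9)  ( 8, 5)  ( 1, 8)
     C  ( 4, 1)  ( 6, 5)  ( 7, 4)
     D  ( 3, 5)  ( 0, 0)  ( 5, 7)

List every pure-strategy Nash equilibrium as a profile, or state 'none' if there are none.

(A,P): not NE [P1→C gives 4>1]
(A,Q): not NE [P1→B gives 8>1; P2→P gives 7>3]
(A,R): not NE [P1→C gives 7>2; P2→P gives 7>1]
(B,P): not NE [P1→C gives 4>2]
(B,Q): not NE [P2→P gives 9>5]
(B,R): not NE [P1→C gives 7>1; P2→P gives 9>8]
(C,P): not NE [P2→Q gives 5>1]
(C,Q): not NE [P1→B gives 8>6]
(C,R): not NE [P2→Q gives 5>4]
(D,P): not NE [P1→C gives 4>3; P2→R gives 7>5]
(D,Q): not NE [P1→B gives 8>0; P2→R gives 7>0]
(D,R): not NE [P1→C gives 7>5]

PSNE: ∅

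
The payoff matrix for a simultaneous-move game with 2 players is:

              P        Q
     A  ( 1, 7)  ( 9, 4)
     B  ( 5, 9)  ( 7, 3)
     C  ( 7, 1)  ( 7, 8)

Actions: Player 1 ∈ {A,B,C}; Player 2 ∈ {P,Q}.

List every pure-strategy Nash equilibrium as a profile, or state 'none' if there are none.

PSNE: ∅

(A,P): not NE [P1→C gives 7>1]
(A,Q): not NE [P2→P gives 7>4]
(B,P): not NE [P1→C gives 7>5]
(B,Q): not NE [P1→A gives 9>7; P2→P gives 9>3]
(C,P): not NE [P2→Q gives 8>1]
(C,Q): not NE [P1→A gives 9>7]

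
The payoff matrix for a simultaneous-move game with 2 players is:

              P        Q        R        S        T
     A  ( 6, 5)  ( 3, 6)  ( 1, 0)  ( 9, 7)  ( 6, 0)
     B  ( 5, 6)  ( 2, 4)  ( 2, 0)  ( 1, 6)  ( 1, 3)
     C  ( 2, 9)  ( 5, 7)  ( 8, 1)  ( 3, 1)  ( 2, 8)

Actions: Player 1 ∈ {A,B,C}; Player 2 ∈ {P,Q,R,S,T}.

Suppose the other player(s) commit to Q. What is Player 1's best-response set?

u_1(A vs Q) = 3
u_1(B vs Q) = 2
u_1(C vs Q) = 5
max payoff 5 at {C}

BR_1 = {C}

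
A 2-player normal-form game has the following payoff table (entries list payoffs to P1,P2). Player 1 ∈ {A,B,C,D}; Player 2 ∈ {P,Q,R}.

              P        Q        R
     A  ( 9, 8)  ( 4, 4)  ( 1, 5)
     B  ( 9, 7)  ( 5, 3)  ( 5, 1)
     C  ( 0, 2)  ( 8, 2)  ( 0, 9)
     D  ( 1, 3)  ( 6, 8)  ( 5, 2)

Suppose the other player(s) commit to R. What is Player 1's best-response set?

u_1(A vs R) = 1
u_1(B vs R) = 5
u_1(C vs R) = 0
u_1(D vs R) = 5
max payoff 5 at {B,D}

P1 best: {B,D}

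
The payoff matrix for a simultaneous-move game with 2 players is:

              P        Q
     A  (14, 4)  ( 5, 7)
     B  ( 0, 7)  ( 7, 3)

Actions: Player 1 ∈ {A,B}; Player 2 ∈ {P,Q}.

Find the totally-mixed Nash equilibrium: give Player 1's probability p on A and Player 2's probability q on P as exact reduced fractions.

p=4/7, q=1/8

P1 indiff ⇒ q·14+(1-q)·5 = q·0+(1-q)·7 ⇒ q(14) = (1-q)(2) ⇒ q = 1/8
P2 indiff ⇒ p·4+(1-p)·7 = p·7+(1-p)·3 ⇒ p(-3) = (1-p)(-4) ⇒ p = 4/7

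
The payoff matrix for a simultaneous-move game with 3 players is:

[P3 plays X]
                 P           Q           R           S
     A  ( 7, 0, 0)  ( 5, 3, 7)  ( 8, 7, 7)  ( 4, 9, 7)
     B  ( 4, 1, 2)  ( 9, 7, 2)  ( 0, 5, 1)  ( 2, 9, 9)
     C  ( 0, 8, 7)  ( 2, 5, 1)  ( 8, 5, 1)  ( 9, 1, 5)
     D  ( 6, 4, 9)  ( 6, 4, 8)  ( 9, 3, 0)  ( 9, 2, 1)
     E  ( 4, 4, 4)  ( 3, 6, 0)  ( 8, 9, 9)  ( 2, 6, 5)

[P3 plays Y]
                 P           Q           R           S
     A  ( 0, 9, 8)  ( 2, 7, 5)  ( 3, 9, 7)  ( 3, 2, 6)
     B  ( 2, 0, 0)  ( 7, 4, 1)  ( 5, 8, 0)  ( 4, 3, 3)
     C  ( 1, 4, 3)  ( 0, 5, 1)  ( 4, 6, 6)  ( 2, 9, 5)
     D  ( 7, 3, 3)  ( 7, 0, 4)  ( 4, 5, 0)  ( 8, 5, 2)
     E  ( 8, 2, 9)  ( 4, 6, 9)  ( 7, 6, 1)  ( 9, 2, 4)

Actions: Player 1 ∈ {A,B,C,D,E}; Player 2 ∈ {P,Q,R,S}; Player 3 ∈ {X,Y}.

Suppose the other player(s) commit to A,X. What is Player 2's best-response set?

argmax u_2 = {S}

u_2(P vs A,X) = 0
u_2(Q vs A,X) = 3
u_2(R vs A,X) = 7
u_2(S vs A,X) = 9
max payoff 9 at {S}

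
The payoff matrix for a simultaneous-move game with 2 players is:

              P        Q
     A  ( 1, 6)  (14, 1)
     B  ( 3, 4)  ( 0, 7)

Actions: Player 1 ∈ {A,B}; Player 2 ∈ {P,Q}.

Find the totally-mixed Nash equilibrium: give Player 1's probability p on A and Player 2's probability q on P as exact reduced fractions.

P1 indiff ⇒ q·1+(1-q)·14 = q·3+(1-q)·0 ⇒ q(-2) = (1-q)(-14) ⇒ q = 7/8
P2 indiff ⇒ p·6+(1-p)·4 = p·1+(1-p)·7 ⇒ p(5) = (1-p)(3) ⇒ p = 3/8

p=3/8, q=7/8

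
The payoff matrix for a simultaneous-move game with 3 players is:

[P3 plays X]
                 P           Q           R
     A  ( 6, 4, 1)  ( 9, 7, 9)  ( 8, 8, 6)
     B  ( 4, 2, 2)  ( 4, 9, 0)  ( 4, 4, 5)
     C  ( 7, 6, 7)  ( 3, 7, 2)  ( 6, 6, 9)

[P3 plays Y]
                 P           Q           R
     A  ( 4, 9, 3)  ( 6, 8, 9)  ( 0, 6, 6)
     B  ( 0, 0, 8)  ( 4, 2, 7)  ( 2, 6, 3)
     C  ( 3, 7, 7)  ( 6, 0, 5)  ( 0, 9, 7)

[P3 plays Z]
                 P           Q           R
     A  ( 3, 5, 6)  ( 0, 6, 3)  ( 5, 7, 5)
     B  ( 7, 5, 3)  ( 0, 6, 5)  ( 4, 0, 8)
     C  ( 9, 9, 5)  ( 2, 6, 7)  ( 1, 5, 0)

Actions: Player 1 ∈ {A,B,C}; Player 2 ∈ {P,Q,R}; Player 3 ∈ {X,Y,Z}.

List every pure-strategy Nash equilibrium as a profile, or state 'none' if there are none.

(A,P,X): not NE [P1→C gives 7>6; P2→R gives 8>4; P3→Z gives 6>1]
(A,P,Y): not NE [P3→Z gives 6>3]
(A,P,Z): not NE [P1→C gives 9>3; P2→R gives 7>5]
(A,Q,X): not NE [P2→R gives 8>7]
(A,Q,Y): not NE [P2→P gives 9>8]
(A,Q,Z): not NE [P1→C gives 2>0; P2→R gives 7>6; P3→Y gives 9>3]
(A,R,X): NE
(A,R,Y): not NE [P1→B gives 2>0; P2→P gives 9>6]
(A,R,Z): not NE [P3→Y gives 6>5]
(B,P,X): not NE [P1→C gives 7>4; P2→Q gives 9>2; P3→Y gives 8>2]
(B,P,Y): not NE [P1→A gives 4>0; P2→R gives 6>0]
(B,P,Z): not NE [P1→C gives 9>7; P2→Q gives 6>5; P3→Y gives 8>3]
(B,Q,X): not NE [P1→A gives 9>4; P3→Y gives 7>0]
(B,Q,Y): not NE [P1→C gives 6>4; P2→R gives 6>2]
(B,Q,Z): not NE [P1→C gives 2>0; P3→Y gives 7>5]
(B,R,X): not NE [P1→A gives 8>4; P2→Q gives 9>4; P3→Z gives 8>5]
(B,R,Y): not NE [P3→Z gives 8>3]
(B,R,Z): not NE [P1→A gives 5>4; P2→Q gives 6>0]
(C,P,X): not NE [P2→Q gives 7>6]
(C,P,Y): not NE [P1→A gives 4>3; P2→R gives 9>7]
(C,P,Z): not NE [P3→Y gives 7>5]
(C,Q,X): not NE [P1→A gives 9>3; P3→Z gives 7>2]
(C,Q,Y): not NE [P2→R gives 9>0; P3→Z gives 7>5]
(C,Q,Z): not NE [P2→P gives 9>6]
(C,R,X): not NE [P1→A gives 8>6; P2→Q gives 7>6]
(C,R,Y): not NE [P1→B gives 2>0; P3→X gives 9>7]
(C,R,Z): not NE [P1→A gives 5>1; P2→P gives 9>5; P3→X gives 9>0]

PSNE = {(A,R,X)}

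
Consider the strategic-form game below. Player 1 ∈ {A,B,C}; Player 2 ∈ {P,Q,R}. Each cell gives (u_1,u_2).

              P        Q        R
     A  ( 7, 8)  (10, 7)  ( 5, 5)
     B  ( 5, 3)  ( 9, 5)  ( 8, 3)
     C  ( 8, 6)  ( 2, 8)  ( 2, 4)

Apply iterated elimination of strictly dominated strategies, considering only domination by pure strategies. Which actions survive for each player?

P2 drop R (Q beats it: A:7>5 B:5>3 C:8>4)
P1 drop B (A beats it: P:7>5 Q:10>9)
P1→{A,C} P2→{P,Q}

Remaining: P1:{A,C} P2:{P,Q}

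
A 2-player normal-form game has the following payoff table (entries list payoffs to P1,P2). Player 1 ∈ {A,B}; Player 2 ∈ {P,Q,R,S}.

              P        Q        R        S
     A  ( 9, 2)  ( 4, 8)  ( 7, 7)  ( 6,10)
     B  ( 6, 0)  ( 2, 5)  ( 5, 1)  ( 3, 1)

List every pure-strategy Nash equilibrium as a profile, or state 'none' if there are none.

PSNE = {(A,S)}

(A,P): not NE [P2→S gives 10>2]
(A,Q): not NE [P2→S gives 10>8]
(A,R): not NE [P2→S gives 10>7]
(A,S): NE
(B,P): not NE [P1→A gives 9>6; P2→Q gives 5>0]
(B,Q): not NE [P1→A gives 4>2]
(B,R): not NE [P1→A gives 7>5; P2→Q gives 5>1]
(B,S): not NE [P1→A gives 6>3; P2→Q gives 5>1]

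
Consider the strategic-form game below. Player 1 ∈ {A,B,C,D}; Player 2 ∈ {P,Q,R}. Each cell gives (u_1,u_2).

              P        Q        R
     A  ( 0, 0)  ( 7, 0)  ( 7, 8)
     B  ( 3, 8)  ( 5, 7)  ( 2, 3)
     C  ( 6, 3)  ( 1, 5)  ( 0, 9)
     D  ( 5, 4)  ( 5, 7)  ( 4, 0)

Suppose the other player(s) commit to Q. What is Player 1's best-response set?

argmax u_1 = {A}

u_1(A vs Q) = 7
u_1(B vs Q) = 5
u_1(C vs Q) = 1
u_1(D vs Q) = 5
max payoff 7 at {A}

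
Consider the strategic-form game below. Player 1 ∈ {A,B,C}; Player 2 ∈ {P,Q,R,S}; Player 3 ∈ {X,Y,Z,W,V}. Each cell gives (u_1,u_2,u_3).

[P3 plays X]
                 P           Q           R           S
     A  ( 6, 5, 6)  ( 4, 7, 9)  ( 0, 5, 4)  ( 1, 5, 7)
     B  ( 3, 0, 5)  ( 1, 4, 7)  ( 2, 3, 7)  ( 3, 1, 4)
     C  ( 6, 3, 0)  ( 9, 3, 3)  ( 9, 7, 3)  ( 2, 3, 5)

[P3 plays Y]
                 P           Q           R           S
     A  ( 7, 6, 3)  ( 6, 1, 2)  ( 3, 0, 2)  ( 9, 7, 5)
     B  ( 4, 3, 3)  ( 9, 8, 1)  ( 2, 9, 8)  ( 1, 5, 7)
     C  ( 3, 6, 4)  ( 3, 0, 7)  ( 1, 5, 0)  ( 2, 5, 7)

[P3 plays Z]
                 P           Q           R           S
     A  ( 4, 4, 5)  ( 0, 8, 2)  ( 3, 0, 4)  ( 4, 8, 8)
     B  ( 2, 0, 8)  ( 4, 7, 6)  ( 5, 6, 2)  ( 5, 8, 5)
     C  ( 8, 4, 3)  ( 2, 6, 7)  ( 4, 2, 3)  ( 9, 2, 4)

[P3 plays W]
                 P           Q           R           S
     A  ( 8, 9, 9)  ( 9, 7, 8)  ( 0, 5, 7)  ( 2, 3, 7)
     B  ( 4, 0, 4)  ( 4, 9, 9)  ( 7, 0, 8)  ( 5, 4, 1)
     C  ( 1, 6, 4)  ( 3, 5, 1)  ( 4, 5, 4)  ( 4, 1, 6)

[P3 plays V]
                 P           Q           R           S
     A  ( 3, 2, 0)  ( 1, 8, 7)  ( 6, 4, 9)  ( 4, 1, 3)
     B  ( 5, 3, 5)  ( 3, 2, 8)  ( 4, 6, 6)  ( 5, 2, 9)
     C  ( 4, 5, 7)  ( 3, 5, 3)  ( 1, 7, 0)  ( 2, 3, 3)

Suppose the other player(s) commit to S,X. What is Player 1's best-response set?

u_1(A vs S,X) = 1
u_1(B vs S,X) = 3
u_1(C vs S,X) = 2
max payoff 3 at {B}

argmax u_1 = {B}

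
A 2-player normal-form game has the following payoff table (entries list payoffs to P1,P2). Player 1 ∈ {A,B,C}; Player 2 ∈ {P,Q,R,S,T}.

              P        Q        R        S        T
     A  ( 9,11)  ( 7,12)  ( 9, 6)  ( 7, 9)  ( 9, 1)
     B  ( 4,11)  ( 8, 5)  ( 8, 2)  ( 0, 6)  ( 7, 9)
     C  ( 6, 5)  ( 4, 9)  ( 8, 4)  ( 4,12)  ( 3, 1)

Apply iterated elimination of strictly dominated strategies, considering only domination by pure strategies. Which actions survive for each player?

Survivors P1:{A,B} P2:{P,Q}

P1 drop C (A beats it: P:9>6 Q:7>4 R:9>8 S:7>4 T:9>3)
P2 drop R (P beats it: A:11>6 B:11>2)
P2 drop S (P beats it: A:11>9 B:11>6)
P2 drop T (P beats it: A:11>1 B:11>9)
P1→{A,B} P2→{P,Q}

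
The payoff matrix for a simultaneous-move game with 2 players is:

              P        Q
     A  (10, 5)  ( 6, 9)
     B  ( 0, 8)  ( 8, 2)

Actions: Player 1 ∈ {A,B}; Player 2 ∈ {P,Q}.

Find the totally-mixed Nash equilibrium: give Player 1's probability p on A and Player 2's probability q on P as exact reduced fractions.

P1 indiff ⇒ q·10+(1-q)·6 = q·0+(1-q)·8 ⇒ q(10) = (1-q)(2) ⇒ q = 1/6
P2 indiff ⇒ p·5+(1-p)·8 = p·9+(1-p)·2 ⇒ p(-4) = (1-p)(-6) ⇒ p = 3/5

(p,q) = (3/5, 1/6)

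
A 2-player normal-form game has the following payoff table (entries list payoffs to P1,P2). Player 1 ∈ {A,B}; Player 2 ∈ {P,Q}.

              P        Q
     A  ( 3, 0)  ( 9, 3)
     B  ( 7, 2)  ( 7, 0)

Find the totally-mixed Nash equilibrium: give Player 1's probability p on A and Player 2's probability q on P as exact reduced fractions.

(p,q) = (2/5, 1/3)

P1 indiff ⇒ q·3+(1-q)·9 = q·7+(1-q)·7 ⇒ q(-4) = (1-q)(-2) ⇒ q = 1/3
P2 indiff ⇒ p·0+(1-p)·2 = p·3+(1-p)·0 ⇒ p(-3) = (1-p)(-2) ⇒ p = 2/5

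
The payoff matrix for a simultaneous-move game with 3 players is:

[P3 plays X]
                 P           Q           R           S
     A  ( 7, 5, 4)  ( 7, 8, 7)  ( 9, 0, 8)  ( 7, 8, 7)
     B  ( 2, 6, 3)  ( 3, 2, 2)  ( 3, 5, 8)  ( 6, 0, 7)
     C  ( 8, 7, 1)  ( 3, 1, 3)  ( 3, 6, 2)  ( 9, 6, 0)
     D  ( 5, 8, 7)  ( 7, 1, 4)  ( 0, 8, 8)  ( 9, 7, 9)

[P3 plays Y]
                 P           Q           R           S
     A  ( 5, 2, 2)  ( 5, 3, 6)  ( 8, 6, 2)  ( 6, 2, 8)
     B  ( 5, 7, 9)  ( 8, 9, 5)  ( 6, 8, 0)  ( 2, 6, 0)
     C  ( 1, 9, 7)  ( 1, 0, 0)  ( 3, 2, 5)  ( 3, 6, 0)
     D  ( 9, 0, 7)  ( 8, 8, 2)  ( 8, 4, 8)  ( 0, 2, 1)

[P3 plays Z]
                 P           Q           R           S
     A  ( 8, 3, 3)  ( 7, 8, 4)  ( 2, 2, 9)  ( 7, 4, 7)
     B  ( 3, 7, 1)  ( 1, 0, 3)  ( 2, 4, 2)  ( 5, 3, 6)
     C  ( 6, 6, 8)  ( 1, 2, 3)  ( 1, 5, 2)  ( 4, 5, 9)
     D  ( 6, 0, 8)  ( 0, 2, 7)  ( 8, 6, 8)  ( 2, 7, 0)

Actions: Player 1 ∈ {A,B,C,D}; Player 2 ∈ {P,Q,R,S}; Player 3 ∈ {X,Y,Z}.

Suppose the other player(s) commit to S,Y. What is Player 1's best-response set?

argmax u_1 = {A}

u_1(A vs S,Y) = 6
u_1(B vs S,Y) = 2
u_1(C vs S,Y) = 3
u_1(D vs S,Y) = 0
max payoff 6 at {A}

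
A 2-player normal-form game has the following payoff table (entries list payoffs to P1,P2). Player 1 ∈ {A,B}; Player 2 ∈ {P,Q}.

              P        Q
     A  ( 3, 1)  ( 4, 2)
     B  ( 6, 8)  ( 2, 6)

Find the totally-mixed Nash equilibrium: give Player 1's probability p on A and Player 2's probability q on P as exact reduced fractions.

P1 indiff ⇒ q·3+(1-q)·4 = q·6+(1-q)·2 ⇒ q(-3) = (1-q)(-2) ⇒ q = 2/5
P2 indiff ⇒ p·1+(1-p)·8 = p·2+(1-p)·6 ⇒ p(-1) = (1-p)(-2) ⇒ p = 2/3

(p,q) = (2/3, 2/5)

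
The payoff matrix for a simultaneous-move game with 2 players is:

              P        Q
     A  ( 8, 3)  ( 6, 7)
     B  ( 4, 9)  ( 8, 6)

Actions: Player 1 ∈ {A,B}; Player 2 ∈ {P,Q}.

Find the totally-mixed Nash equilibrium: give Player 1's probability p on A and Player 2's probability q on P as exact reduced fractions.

P1 indiff ⇒ q·8+(1-q)·6 = q·4+(1-q)·8 ⇒ q(4) = (1-q)(2) ⇒ q = 1/3
P2 indiff ⇒ p·3+(1-p)·9 = p·7+(1-p)·6 ⇒ p(-4) = (1-p)(-3) ⇒ p = 3/7

(p,q) = (3/7, 1/3)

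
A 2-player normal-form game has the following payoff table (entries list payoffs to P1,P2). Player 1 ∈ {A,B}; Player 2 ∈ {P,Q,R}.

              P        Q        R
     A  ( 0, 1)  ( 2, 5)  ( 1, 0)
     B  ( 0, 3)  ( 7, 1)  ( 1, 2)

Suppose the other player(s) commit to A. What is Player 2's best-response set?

u_2(P vs A) = 1
u_2(Q vs A) = 5
u_2(R vs A) = 0
max payoff 5 at {Q}

BR_2 = {Q}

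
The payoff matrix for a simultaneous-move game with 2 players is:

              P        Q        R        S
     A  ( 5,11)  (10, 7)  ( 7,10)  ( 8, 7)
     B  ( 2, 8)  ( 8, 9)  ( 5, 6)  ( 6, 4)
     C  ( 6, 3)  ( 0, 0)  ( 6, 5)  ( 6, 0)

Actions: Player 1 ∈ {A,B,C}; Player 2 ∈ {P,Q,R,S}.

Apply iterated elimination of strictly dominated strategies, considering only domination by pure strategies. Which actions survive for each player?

Remaining: P1:{A,C} P2:{P,R}

P1 drop B (A beats it: P:5>2 Q:10>8 R:7>5 S:8>6)
P2 drop Q (P beats it: A:11>7 C:3>0)
P2 drop S (P beats it: A:11>7 C:3>0)
P1→{A,C} P2→{P,R}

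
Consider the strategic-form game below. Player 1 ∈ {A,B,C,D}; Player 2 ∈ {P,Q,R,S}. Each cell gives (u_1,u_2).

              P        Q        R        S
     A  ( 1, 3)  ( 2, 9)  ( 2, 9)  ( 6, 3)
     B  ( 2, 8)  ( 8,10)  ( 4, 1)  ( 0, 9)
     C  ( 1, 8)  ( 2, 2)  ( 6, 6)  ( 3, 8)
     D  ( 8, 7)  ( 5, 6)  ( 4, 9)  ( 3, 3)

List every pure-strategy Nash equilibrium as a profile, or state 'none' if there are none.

Nash profiles: (B,Q)

(A,P): not NE [P1→D gives 8>1; P2→R gives 9>3]
(A,Q): not NE [P1→B gives 8>2]
(A,R): not NE [P1→C gives 6>2]
(A,S): not NE [P2→R gives 9>3]
(B,P): not NE [P1→D gives 8>2; P2→Q gives 10>8]
(B,Q): NE
(B,R): not NE [P1→C gives 6>4; P2→Q gives 10>1]
(B,S): not NE [P1→A gives 6>0; P2→Q gives 10>9]
(C,P): not NE [P1→D gives 8>1]
(C,Q): not NE [P1→B gives 8>2; P2→S gives 8>2]
(C,R): not NE [P2→S gives 8>6]
(C,S): not NE [P1→A gives 6>3]
(D,P): not NE [P2→R gives 9>7]
(D,Q): not NE [P1→B gives 8>5; P2→R gives 9>6]
(D,R): not NE [P1→C gives 6>4]
(D,S): not NE [P1→A gives 6>3; P2→R gives 9>3]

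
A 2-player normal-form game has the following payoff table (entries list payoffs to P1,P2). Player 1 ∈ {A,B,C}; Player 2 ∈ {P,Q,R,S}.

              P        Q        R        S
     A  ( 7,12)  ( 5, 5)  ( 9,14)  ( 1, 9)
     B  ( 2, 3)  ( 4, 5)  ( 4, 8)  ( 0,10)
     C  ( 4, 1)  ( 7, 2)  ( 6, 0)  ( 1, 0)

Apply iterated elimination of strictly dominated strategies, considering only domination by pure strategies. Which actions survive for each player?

P1 drop B (A beats it: P:7>2 Q:5>4 R:9>4 S:1>0)
P2 drop S (P beats it: A:12>9 C:1>0)
P1→{A,C} P2→{P,Q,R}

IESDS → P1:{A,C} P2:{P,Q,R}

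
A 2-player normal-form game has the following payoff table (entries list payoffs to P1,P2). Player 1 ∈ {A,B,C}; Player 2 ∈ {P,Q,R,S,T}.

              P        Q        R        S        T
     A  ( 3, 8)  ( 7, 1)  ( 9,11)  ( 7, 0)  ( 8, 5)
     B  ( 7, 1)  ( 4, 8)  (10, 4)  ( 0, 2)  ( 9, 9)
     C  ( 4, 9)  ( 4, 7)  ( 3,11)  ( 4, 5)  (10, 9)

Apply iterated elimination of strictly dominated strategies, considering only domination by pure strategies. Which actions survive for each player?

Survivors P1:{B,C} P2:{R,T}

P2 drop P (R beats it: A:11>8 B:4>1 C:11>9)
P2 drop Q (T beats it: A:5>1 B:9>8 C:9>7)
P2 drop S (R beats it: A:11>0 B:4>2 C:11>5)
P1 drop A (B beats it: R:10>9 T:9>8)
P1→{B,C} P2→{R,T}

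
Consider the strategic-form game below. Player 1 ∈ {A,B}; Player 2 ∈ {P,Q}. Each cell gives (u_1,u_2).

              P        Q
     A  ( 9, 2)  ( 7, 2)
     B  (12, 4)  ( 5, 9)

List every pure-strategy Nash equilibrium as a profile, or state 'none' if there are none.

(A,P): not NE [P1→B gives 12>9]
(A,Q): NE
(B,P): not NE [P2→Q gives 9>4]
(B,Q): not NE [P1→A gives 7>5]

PSNE = {(A,Q)}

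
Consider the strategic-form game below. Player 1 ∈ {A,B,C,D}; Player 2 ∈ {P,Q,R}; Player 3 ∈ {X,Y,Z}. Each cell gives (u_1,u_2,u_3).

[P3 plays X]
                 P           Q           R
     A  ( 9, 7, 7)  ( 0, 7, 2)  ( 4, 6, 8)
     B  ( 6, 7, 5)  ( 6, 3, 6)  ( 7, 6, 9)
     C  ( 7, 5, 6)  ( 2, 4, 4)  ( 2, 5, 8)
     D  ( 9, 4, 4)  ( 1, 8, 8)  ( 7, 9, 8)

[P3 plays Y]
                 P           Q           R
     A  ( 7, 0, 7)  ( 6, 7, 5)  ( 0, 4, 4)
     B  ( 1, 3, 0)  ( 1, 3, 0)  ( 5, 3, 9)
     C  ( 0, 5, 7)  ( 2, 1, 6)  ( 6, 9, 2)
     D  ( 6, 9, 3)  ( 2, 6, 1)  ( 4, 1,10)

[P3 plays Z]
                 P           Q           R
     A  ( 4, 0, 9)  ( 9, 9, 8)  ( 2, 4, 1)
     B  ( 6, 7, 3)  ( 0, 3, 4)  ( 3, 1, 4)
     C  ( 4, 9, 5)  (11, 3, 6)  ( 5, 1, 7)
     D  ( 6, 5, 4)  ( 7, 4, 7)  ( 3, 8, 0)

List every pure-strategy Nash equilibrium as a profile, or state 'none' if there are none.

(A,P,X): not NE [P3→Z gives 9>7]
(A,P,Y): not NE [P2→Q gives 7>0; P3→Z gives 9>7]
(A,P,Z): not NE [P1→D gives 6>4; P2→Q gives 9>0]
(A,Q,X): not NE [P1→B gives 6>0; P3→Z gives 8>2]
(A,Q,Y): not NE [P3→Z gives 8>5]
(A,Q,Z): not NE [P1→C gives 11>9]
(A,R,X): not NE [P1→D gives 7>4; P2→Q gives 7>6]
(A,R,Y): not NE [P1→C gives 6>0; P2→Q gives 7>4; P3→X gives 8>4]
(A,R,Z): not NE [P1→C gives 5>2; P2→Q gives 9>4; P3→X gives 8>1]
(B,P,X): not NE [P1→D gives 9>6]
(B,P,Y): not NE [P1→A gives 7>1; P3→X gives 5>0]
(B,P,Z): not NE [P3→X gives 5>3]
(B,Q,X): not NE [P2→P gives 7>3]
(B,Q,Y): not NE [P1→A gives 6>1; P3→X gives 6>0]
(B,Q,Z): not NE [P1→C gives 11>0; P2→P gives 7>3; P3→X gives 6>4]
(B,R,X): not NE [P2→P gives 7>6]
(B,R,Y): not NE [P1→C gives 6>5]
(B,R,Z): not NE [P1→C gives 5>3; P2→P gives 7>1; P3→Y gives 9>4]
(C,P,X): not NE [P1→D gives 9>7; P3→Y gives 7>6]
(C,P,Y): not NE [P1→A gives 7>0; P2→R gives 9>5]
(C,P,Z): not NE [P1→D gives 6>4; P3→Y gives 7>5]
(C,Q,X): not NE [P1→B gives 6>2; P2→R gives 5>4; P3→Z gives 6>4]
(C,Q,Y): not NE [P1→A gives 6>2; P2→R gives 9>1]
(C,Q,Z): not NE [P2→P gives 9>3]
(C,R,X): not NE [P1→D gives 7>2]
(C,R,Y): not NE [P3→X gives 8>2]
(C,R,Z): not NE [P2→P gives 9>1; P3→X gives 8>7]
(D,P,X): not NE [P2→R gives 9>4]
(D,P,Y): not NE [P1→A gives 7>6; P3→Z gives 4>3]
(D,P,Z): not NE [P2→R gives 8>5]
(D,Q,X): not NE [P1→B gives 6>1; P2→R gives 9>8]
(D,Q,Y): not NE [P1→A gives 6>2; P2→P gives 9>6; P3→X gives 8>1]
(D,Q,Z): not NE [P1→C gives 11>7; P2→R gives 8>4; P3→X gives 8>7]
(D,R,X): not NE [P3→Y gives 10>8]
(D,R,Y): not NE [P1→C gives 6>4; P2→P gives 9>1]
(D,R,Z): not NE [P1→C gives 5>3; P3→Y gives 10>0]

Equilibria: none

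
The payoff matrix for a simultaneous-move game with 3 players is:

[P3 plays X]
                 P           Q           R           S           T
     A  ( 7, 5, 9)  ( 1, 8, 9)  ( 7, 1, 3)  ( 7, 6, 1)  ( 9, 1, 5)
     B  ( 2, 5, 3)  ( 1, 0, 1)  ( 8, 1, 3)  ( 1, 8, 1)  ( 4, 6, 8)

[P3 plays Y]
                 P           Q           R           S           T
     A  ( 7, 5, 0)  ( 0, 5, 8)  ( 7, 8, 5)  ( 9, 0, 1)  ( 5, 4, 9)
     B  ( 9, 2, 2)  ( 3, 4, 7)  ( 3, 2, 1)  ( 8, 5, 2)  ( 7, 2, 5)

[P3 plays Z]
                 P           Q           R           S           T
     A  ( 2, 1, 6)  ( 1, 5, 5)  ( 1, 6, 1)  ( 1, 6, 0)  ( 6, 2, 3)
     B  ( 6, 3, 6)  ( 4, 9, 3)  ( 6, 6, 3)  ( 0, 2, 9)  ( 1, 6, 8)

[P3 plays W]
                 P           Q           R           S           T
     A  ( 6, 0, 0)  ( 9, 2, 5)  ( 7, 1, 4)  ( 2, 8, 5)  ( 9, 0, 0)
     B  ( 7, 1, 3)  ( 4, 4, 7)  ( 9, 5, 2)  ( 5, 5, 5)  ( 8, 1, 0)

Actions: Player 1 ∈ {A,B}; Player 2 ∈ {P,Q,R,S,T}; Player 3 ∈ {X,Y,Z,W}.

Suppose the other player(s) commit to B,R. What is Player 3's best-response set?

BR_3 = {X,Z}

u_3(X vs B,R) = 3
u_3(Y vs B,R) = 1
u_3(Z vs B,R) = 3
u_3(W vs B,R) = 2
max payoff 3 at {X,Z}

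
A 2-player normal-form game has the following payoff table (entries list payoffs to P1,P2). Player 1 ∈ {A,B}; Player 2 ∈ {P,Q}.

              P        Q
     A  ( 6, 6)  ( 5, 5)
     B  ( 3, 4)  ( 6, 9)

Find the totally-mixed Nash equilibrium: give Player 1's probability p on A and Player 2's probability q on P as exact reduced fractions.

P1 indiff ⇒ q·6+(1-q)·5 = q·3+(1-q)·6 ⇒ q(3) = (1-q)(1) ⇒ q = 1/4
P2 indiff ⇒ p·6+(1-p)·4 = p·5+(1-p)·9 ⇒ p(1) = (1-p)(5) ⇒ p = 5/6

P1 mixes 5/6 on A; P2 mixes 1/4 on P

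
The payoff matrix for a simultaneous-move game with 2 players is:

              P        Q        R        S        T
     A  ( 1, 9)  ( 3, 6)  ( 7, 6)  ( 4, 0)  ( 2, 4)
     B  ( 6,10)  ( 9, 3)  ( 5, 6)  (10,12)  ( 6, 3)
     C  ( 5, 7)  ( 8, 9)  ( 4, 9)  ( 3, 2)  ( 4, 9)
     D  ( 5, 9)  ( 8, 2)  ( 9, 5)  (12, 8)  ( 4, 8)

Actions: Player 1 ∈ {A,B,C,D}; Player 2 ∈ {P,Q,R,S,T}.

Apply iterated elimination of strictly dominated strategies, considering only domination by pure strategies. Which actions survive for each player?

IESDS → P1:{B,D} P2:{P,S}

P1 drop A (D beats it: P:5>1 Q:8>3 R:9>7 S:12>4 T:4>2)
P1 drop C (B beats it: P:6>5 Q:9>8 R:5>4 S:10>3 T:6>4)
P2 drop Q (P beats it: B:10>3 D:9>2)
P2 drop R (P beats it: B:10>6 D:9>5)
P2 drop T (P beats it: B:10>3 D:9>8)
P1→{B,D} P2→{P,S}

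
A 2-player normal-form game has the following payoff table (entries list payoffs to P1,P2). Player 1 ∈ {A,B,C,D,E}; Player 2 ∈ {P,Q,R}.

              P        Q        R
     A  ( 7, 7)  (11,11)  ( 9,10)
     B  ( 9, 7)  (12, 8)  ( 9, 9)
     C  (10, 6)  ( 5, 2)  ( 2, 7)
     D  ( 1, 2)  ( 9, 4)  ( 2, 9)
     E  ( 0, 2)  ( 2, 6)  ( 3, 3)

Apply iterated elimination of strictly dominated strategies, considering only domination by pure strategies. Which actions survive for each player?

Survivors P1:{A,B} P2:{Q,R}

P1 drop D (A beats it: P:7>1 Q:11>9 R:9>2)
P1 drop E (A beats it: P:7>0 Q:11>2 R:9>3)
P2 drop P (R beats it: A:10>7 B:9>7 C:7>6)
P1 drop C (A beats it: Q:11>5 R:9>2)
P1→{A,B} P2→{Q,R}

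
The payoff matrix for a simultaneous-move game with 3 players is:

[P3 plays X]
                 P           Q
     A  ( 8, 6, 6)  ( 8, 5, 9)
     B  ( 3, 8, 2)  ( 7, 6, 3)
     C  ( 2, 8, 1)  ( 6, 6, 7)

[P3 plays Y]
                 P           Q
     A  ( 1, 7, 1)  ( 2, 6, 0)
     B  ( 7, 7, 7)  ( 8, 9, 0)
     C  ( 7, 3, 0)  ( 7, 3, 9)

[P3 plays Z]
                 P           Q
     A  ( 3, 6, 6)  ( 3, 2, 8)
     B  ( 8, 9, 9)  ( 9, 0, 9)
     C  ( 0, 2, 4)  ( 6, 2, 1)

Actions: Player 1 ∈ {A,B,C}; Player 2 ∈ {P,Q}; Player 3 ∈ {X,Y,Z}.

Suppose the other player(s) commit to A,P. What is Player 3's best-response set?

u_3(X vs A,P) = 6
u_3(Y vs A,P) = 1
u_3(Z vs A,P) = 6
max payoff 6 at {X,Z}

argmax u_3 = {X,Z}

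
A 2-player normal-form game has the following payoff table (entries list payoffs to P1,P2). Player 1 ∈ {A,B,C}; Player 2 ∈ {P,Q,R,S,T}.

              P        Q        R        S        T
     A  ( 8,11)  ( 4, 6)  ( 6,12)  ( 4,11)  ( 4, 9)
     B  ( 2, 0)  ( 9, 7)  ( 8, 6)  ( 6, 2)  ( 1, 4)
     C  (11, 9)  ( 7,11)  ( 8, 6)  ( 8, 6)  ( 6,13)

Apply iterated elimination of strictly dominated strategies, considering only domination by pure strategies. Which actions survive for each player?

P1 drop A (C beats it: P:11>8 Q:7>4 R:8>6 S:8>4 T:6>4)
P2 drop P (Q beats it: B:7>0 C:11>9)
P2 drop R (Q beats it: B:7>6 C:11>6)
P2 drop S (Q beats it: B:7>2 C:11>6)
P1→{B,C} P2→{Q,T}

Survivors P1:{B,C} P2:{Q,T}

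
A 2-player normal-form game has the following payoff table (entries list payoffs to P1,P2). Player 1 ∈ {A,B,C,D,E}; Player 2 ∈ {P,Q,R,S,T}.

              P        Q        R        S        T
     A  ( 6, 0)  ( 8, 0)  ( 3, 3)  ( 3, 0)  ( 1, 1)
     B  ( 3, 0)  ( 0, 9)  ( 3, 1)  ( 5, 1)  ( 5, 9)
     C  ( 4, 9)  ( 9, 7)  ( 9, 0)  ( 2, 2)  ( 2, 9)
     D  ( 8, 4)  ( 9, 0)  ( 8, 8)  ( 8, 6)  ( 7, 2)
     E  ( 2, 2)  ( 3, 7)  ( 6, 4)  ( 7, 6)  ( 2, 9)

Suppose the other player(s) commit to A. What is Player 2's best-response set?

P2 best: {R}

u_2(P vs A) = 0
u_2(Q vs A) = 0
u_2(R vs A) = 3
u_2(S vs A) = 0
u_2(T vs A) = 1
max payoff 3 at {R}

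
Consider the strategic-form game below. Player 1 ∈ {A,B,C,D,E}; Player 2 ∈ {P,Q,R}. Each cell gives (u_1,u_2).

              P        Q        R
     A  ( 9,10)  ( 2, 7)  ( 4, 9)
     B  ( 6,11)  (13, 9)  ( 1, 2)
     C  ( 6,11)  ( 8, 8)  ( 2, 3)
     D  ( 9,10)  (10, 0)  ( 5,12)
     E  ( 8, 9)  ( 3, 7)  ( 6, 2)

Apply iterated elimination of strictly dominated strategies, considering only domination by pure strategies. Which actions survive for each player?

Remaining: P1:{A,D,E} P2:{P,R}

P1 drop C (D beats it: P:9>6 Q:10>8 R:5>2)
P2 drop Q (P beats it: A:10>7 B:11>9 D:10>0 E:9>7)
P1 drop B (A beats it: P:9>6 R:4>1)
P1→{A,D,E} P2→{P,R}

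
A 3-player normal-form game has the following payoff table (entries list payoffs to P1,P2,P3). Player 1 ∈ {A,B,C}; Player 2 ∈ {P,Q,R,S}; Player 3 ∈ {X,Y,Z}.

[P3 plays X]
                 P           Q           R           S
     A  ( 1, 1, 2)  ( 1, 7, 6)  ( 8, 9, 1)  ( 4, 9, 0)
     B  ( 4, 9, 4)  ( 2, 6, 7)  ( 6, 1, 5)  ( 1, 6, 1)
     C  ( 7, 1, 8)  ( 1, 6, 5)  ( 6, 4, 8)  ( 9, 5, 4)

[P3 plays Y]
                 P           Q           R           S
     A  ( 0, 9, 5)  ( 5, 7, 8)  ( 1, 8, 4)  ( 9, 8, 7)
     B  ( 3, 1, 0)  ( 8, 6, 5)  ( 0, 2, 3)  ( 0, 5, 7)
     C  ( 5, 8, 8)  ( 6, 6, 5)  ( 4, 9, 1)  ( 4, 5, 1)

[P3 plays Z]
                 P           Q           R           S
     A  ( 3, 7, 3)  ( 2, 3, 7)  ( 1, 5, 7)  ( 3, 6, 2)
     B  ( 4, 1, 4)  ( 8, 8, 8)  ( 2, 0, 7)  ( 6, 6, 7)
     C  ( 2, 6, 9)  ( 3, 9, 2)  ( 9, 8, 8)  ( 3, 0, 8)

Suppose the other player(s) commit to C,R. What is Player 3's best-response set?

u_3(X vs C,R) = 8
u_3(Y vs C,R) = 1
u_3(Z vs C,R) = 8
max payoff 8 at {X,Z}

P3 best: {X,Z}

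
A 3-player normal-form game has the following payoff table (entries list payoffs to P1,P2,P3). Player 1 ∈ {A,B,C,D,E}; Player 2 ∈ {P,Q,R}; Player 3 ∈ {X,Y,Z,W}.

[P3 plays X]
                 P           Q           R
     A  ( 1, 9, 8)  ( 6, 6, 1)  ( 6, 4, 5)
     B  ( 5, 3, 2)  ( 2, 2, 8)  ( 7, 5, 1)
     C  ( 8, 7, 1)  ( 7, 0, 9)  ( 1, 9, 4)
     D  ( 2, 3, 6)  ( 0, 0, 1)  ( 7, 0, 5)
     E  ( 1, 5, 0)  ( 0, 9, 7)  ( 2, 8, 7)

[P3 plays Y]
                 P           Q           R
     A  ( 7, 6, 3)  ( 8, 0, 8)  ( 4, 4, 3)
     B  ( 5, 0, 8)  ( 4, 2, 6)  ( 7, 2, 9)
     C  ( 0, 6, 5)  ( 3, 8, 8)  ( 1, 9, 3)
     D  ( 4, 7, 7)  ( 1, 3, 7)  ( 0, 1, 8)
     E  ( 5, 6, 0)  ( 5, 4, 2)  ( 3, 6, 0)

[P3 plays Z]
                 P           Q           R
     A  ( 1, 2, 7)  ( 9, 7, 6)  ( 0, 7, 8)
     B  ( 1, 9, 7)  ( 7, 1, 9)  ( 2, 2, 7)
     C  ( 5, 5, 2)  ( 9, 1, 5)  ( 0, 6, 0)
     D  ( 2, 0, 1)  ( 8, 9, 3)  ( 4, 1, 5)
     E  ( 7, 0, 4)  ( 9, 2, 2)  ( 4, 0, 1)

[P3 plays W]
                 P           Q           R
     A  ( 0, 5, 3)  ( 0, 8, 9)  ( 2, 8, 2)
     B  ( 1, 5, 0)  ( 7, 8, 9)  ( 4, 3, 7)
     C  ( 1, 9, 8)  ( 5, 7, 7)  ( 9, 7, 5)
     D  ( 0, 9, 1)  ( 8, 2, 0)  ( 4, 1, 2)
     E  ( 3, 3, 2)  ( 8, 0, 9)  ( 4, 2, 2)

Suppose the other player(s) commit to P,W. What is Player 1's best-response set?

u_1(A vs P,W) = 0
u_1(B vs P,W) = 1
u_1(C vs P,W) = 1
u_1(D vs P,W) = 0
u_1(E vs P,W) = 3
max payoff 3 at {E}

argmax u_1 = {E}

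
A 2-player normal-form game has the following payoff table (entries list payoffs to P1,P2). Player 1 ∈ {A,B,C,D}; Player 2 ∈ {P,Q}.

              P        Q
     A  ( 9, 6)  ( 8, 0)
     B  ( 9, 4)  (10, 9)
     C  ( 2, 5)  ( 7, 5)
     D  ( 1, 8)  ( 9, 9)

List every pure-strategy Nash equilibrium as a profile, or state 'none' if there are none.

PSNE = {(A,P), (B,Q)}

(A,P): NE
(A,Q): not NE [P1→B gives 10>8; P2→P gives 6>0]
(B,P): not NE [P2→Q gives 9>4]
(B,Q): NE
(C,P): not NE [P1→B gives 9>2]
(C,Q): not NE [P1→B gives 10>7]
(D,P): not NE [P1→B gives 9>1; P2→Q gives 9>8]
(D,Q): not NE [P1→B gives 10>9]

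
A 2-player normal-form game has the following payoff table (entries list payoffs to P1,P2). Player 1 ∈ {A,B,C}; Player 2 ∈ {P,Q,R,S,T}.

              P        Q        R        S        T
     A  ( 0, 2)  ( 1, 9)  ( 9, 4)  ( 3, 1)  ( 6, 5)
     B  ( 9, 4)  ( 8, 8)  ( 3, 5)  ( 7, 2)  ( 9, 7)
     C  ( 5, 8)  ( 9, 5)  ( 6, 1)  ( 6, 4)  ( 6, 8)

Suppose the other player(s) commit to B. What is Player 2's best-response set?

u_2(P vs B) = 4
u_2(Q vs B) = 8
u_2(R vs B) = 5
u_2(S vs B) = 2
u_2(T vs B) = 7
max payoff 8 at {Q}

argmax u_2 = {Q}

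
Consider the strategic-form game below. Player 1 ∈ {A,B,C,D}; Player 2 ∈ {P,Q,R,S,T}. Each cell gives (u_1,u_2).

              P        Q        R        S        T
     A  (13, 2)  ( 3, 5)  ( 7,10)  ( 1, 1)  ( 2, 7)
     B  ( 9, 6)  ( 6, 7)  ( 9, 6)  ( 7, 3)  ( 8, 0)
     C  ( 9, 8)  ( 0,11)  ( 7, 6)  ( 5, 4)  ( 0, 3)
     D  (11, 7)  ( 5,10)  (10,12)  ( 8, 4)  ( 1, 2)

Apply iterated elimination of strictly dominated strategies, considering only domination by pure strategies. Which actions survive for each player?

P1 drop C (D beats it: P:11>9 Q:5>0 R:10>7 S:8>5 T:1>0)
P2 drop P (Q beats it: A:5>2 B:7>6 D:10>7)
P1 drop A (B beats it: Q:6>3 R:9>7 S:7>1 T:8>2)
P2 drop S (Q beats it: B:7>3 D:10>4)
P2 drop T (Q beats it: B:7>0 D:10>2)
P1→{B,D} P2→{Q,R}

IESDS → P1:{B,D} P2:{Q,R}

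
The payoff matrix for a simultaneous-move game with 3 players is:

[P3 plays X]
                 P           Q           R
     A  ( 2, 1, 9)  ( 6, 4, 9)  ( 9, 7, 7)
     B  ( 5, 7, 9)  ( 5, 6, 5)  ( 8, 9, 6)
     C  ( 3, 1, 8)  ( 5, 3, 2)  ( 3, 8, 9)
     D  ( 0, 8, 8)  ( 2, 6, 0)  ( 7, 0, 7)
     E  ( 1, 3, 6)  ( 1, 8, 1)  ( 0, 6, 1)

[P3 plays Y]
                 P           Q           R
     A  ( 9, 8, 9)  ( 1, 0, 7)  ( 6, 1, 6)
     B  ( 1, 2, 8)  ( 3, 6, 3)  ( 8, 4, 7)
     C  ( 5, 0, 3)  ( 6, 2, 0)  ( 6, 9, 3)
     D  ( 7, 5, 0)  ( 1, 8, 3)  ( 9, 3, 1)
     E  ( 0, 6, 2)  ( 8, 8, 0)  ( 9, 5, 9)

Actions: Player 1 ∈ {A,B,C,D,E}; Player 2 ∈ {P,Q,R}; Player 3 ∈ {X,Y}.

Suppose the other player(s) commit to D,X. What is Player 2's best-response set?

u_2(P vs D,X) = 8
u_2(Q vs D,X) = 6
u_2(R vs D,X) = 0
max payoff 8 at {P}

P2 best: {P}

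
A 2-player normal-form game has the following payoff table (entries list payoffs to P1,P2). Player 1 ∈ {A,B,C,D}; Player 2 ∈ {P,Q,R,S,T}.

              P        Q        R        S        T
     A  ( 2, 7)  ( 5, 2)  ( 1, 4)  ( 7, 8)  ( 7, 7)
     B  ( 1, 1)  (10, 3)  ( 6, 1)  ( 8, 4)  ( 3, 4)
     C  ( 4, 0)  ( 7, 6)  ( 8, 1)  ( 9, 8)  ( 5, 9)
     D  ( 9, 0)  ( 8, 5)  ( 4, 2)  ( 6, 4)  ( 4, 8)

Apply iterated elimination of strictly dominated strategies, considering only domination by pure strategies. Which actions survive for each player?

P2 drop P (S beats it: A:8>7 B:4>1 C:8>0 D:4>0)
P2 drop Q (T beats it: A:7>2 B:4>3 C:9>6 D:8>5)
P1 drop B (C beats it: R:8>6 S:9>8 T:5>3)
P1 drop D (C beats it: R:8>4 S:9>6 T:5>4)
P2 drop R (S beats it: A:8>4 C:8>1)
P1→{A,C} P2→{S,T}

Remaining: P1:{A,C} P2:{S,T}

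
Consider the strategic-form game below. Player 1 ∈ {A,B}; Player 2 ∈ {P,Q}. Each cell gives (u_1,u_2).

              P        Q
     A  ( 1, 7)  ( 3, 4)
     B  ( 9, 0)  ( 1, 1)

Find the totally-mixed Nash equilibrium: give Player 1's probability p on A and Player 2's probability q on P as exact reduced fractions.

(p,q) = (1/4, 1/5)

P1 indiff ⇒ q·1+(1-q)·3 = q·9+(1-q)·1 ⇒ q(-8) = (1-q)(-2) ⇒ q = 1/5
P2 indiff ⇒ p·7+(1-p)·0 = p·4+(1-p)·1 ⇒ p(3) = (1-p)(1) ⇒ p = 1/4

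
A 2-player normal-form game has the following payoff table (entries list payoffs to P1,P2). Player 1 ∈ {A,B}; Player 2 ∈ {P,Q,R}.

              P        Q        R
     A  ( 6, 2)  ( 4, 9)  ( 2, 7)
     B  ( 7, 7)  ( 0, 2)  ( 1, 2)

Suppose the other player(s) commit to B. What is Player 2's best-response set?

u_2(P vs B) = 7
u_2(Q vs B) = 2
u_2(R vs B) = 2
max payoff 7 at {P}

argmax u_2 = {P}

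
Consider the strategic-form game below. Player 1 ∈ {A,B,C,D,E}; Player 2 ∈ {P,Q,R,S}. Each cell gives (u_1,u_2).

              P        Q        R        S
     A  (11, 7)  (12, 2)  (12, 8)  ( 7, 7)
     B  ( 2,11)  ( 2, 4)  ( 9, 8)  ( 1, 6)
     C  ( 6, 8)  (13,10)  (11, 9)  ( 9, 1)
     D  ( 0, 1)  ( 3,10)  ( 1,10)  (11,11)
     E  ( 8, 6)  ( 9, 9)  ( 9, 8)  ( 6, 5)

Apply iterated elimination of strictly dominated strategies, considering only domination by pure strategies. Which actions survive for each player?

IESDS → P1:{A,C,D} P2:{Q,R,S}

P1 drop B (A beats it: P:11>2 Q:12>2 R:12>9 S:7>1)
P1 drop E (A beats it: P:11>8 Q:12>9 R:12>9 S:7>6)
P2 drop P (R beats it: A:8>7 C:9>8 D:10>1)
P1→{A,C,D} P2→{Q,R,S}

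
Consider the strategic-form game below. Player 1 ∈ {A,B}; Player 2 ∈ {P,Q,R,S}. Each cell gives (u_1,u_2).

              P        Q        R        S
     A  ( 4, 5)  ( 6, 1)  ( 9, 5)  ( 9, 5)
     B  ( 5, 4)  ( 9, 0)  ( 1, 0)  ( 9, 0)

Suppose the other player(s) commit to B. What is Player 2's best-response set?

u_2(P vs B) = 4
u_2(Q vs B) = 0
u_2(R vs B) = 0
u_2(S vs B) = 0
max payoff 4 at {P}

argmax u_2 = {P}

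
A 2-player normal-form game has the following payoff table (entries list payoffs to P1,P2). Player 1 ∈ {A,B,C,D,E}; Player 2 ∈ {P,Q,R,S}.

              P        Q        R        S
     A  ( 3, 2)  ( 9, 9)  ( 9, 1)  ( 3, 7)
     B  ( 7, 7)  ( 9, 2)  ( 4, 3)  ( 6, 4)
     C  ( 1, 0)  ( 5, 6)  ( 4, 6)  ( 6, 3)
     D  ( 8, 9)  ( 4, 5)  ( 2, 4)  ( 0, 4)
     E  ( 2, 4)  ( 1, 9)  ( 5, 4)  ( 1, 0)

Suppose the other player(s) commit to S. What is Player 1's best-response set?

u_1(A vs S) = 3
u_1(B vs S) = 6
u_1(C vs S) = 6
u_1(D vs S) = 0
u_1(E vs S) = 1
max payoff 6 at {B,C}

BR_1 = {B,C}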